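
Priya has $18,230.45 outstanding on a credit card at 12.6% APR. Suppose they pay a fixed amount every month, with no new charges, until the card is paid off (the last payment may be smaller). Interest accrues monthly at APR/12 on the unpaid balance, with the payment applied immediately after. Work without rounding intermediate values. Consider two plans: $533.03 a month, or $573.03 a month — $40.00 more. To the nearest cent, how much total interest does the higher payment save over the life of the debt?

Monthly rate r = 12.6%/12 = 1.05% = 0.0105.
At $533.03/mo: n = ⌈−ln(1 − rB₀/P)/ln(1+r)⌉ = 43 payments (last $317.39); total interest = total paid − $18,230.45 = $4,474.20.
At $573.03/mo: 39 payments (last $527.89); total interest $4,072.58.
Interest saved = $4,474.20 − $4,072.58 = $401.62.

$401.62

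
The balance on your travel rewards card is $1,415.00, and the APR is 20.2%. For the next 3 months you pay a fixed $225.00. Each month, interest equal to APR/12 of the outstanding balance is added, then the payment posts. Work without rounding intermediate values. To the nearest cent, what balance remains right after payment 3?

$801.24

Monthly rate r = 20.2%/12 = 1.68333% = 0.0168333.
Each month: B ← B·(1+r) − $225.00.
Month 1: interest $23.82; balance after payment $1,213.82.
Month 2: interest $20.43; balance after payment $1,009.25.
Month 3: interest $16.99; balance after payment $801.24.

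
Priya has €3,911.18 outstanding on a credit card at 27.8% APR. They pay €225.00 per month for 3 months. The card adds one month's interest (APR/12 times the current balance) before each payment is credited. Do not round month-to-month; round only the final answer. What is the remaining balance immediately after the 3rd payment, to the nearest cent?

€3,498.59

Monthly rate r = 27.8%/12 = 2.31667% = 0.0231667.
Each month: B ← B·(1+r) − €225.00.
Month 1: interest €90.61; balance after payment €3,776.79.
Month 2: interest €87.50; balance after payment €3,639.28.
Month 3: interest €84.31; balance after payment €3,498.59.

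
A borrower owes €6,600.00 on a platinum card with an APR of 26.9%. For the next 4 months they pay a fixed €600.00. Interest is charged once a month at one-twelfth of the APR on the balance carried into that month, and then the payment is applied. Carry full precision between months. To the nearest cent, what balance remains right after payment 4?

€4,730.09

Monthly rate r = 26.9%/12 = 2.24167% = 0.0224167.
Each month: B ← B·(1+r) − €600.00.
Month 1: interest €147.95; balance after payment €6,147.95.
Month 2: interest €137.82; balance after payment €5,685.77.
Month 3: interest €127.46; balance after payment €5,213.22.
Month 4: interest €116.86; balance after payment €4,730.09.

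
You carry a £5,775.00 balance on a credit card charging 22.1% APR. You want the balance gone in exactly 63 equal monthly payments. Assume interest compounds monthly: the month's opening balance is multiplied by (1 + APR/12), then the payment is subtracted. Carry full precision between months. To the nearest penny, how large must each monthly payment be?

£155.66

Monthly rate r = 22.1%/12 = 1.84167% = 0.0184167.
Level-payment amortization: P = B₀·r / (1 − (1+r)^(−n)) = 5775.00·0.0184167 / (1 − 1.01842^(−63)).
Denominator 1 − (1+r)^(−63) = 0.683266775.
P = 106.356 / 0.683266775 ≈ 155.66.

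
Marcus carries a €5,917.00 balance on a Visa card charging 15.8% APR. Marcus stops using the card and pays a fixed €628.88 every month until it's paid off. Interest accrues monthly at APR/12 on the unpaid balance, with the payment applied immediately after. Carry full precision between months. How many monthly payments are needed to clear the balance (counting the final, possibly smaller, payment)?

11 months

Monthly rate r = 15.8%/12 = 1.31667% = 0.0131667.
Recurrence: B ← B·(1+r) − €628.88.
Month 1: interest €77.91; balance after payment €5,366.03.
Month 2: interest €70.65; balance after payment €4,807.80.
Closed form: n = −ln(1 − rB₀/P)/ln(1+r) = −ln(0.87612)/ln(1.01317) ≈ 10.111, so the balance reaches zero during payment 11.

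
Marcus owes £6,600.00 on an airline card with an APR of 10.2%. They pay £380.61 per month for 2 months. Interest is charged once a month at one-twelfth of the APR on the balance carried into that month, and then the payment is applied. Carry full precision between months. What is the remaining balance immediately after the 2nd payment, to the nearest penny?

Monthly rate r = 10.2%/12 = 0.85% = 0.0085.
Each month: B ← B·(1+r) − £380.61.
Month 1: interest £56.10; balance after payment £6,275.49.
Month 2: interest £53.34; balance after payment £5,948.22.

£5,948.22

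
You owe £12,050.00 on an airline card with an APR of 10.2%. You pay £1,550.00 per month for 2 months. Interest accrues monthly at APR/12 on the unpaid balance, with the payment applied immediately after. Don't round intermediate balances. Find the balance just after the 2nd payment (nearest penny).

£9,142.55

Monthly rate r = 10.2%/12 = 0.85% = 0.0085.
Each month: B ← B·(1+r) − £1,550.00.
Month 1: interest £102.42; balance after payment £10,602.42.
Month 2: interest £90.12; balance after payment £9,142.55.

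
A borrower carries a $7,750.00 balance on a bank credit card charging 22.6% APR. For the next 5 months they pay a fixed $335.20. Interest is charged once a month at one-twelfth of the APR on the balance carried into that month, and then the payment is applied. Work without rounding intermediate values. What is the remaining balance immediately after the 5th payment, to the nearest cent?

Monthly rate r = 22.6%/12 = 1.88333% = 0.0188333.
Each month: B ← B·(1+r) − $335.20.
Month 1: interest $145.96; balance after payment $7,560.76.
Month 2: interest $142.39; balance after payment $7,367.95.
Month 3: interest $138.76; balance after payment $7,171.52.
Month 4: interest $135.06; balance after payment $6,971.38.
Month 5: interest $131.29; balance after payment $6,767.47.

$6,767.47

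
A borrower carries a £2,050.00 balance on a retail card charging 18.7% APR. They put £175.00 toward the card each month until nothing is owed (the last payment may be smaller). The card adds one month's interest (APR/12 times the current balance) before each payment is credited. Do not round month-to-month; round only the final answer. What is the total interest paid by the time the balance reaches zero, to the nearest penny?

£231.17

Monthly rate r = 18.7%/12 = 1.55833% = 0.0155833.
Payoff takes n = ⌈−ln(1 − rB₀/P)/ln(1+r)⌉ = ⌈13.035⌉ = 14 payments; the last is £6.17.
Total paid = 13·£175.00 + £6.17 = £2,281.17.
Total interest = total paid − principal = £2,281.17 − £2,050.00 = £231.17.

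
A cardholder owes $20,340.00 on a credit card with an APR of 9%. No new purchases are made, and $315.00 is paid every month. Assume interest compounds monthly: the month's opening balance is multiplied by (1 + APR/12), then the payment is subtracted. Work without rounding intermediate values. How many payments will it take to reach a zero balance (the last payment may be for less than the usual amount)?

89 payments

Monthly rate r = 9%/12 = 0.75% = 0.0075.
Recurrence: B ← B·(1+r) − $315.00.
Month 1: interest $152.55; balance after payment $20,177.55.
Month 2: interest $151.33; balance after payment $20,013.88.
Closed form: n = −ln(1 − rB₀/P)/ln(1+r) = −ln(0.51571)/ln(1.0075) ≈ 88.624, so the balance reaches zero during payment 89.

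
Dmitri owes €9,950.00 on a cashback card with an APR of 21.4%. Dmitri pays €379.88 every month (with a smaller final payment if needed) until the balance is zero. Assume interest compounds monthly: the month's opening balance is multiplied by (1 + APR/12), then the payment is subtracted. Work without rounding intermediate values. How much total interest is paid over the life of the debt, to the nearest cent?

€3,577.71

Monthly rate r = 21.4%/12 = 1.78333% = 0.0178333.
Payoff takes n = ⌈−ln(1 − rB₀/P)/ln(1+r)⌉ = ⌈35.608⌉ = 36 payments; the last is €231.91.
Total paid = 35·€379.88 + €231.91 = €13,527.71.
Total interest = total paid − principal = €13,527.71 − €9,950.00 = €3,577.71.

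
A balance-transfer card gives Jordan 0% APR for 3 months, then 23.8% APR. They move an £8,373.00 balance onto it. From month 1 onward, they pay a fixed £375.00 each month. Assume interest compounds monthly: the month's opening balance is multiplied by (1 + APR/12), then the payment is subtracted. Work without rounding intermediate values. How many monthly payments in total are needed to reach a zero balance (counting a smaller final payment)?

Promo months 1–3 at r₀ = 0%/12 = 0; months 4+ at r₁ = 23.8%/12 = 0.0198333.
After month 3 (no interest yet): B = £8,373.00 − 3·£375.00 = £7,248.00.
Then at r₁ with £375.00/mo: n₂ = −ln(1 − r₁·B/P)/ln(1+r₁) ≈ 24.62 → 25 more payments.

28 payments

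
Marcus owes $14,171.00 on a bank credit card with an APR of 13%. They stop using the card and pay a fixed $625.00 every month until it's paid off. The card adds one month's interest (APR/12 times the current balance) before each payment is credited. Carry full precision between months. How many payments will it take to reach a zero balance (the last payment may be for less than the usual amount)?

Monthly rate r = 13%/12 = 1.08333% = 0.0108333.
Recurrence: B ← B·(1+r) − $625.00.
Month 1: interest $153.52; balance after payment $13,699.52.
Month 2: interest $148.41; balance after payment $13,222.93.
Closed form: n = −ln(1 − rB₀/P)/ln(1+r) = −ln(0.75437)/ln(1.01083) ≈ 26.160, so the balance reaches zero during payment 27.

27 payments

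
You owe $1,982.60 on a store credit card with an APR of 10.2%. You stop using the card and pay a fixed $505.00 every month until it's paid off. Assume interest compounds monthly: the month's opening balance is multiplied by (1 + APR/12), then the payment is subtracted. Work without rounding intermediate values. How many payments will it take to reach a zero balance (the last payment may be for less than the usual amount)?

5 payments

Monthly rate r = 10.2%/12 = 0.85% = 0.0085.
Recurrence: B ← B·(1+r) − $505.00.
Month 1: interest $16.85; balance after payment $1,494.45.
Month 2: interest $12.70; balance after payment $1,002.15.
Month 3: interest $8.52; balance after payment $505.67.
Month 4: interest $4.30; balance after payment $4.97.
Month 5: interest $0.04; balance after payment $0.00.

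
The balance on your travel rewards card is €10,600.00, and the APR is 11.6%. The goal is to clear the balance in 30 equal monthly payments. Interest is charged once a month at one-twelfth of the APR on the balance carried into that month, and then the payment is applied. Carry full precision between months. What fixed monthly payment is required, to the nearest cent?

Monthly rate r = 11.6%/12 = 0.966667% = 0.00966667.
Level-payment amortization: P = B₀·r / (1 − (1+r)^(−n)) = 10600.00·0.00966667 / (1 − 1.00967^(−30)).
Denominator 1 − (1+r)^(−30) = 0.250693601.
P = 102.467 / 0.250693601 ≈ 408.73.

€408.73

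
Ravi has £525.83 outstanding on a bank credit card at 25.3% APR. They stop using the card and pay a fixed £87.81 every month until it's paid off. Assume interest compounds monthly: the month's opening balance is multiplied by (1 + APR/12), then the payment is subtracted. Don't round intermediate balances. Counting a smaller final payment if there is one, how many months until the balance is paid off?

Monthly rate r = 25.3%/12 = 2.10833% = 0.0210833.
Recurrence: B ← B·(1+r) − £87.81.
Month 1: interest £11.09; balance after payment £449.11.
Month 2: interest £9.47; balance after payment £370.76.
Closed form: n = −ln(1 − rB₀/P)/ln(1+r) = −ln(0.87375)/ln(1.02108) ≈ 6.469, so the balance reaches zero during payment 7.

7 months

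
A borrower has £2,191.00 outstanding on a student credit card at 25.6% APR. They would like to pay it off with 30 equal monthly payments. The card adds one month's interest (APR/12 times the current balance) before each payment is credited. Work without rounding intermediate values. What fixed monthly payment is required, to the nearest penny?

Monthly rate r = 25.6%/12 = 2.13333% = 0.0213333.
Level-payment amortization: P = B₀·r / (1 − (1+r)^(−n)) = 2191.00·0.0213333 / (1 − 1.02133^(−30)).
Denominator 1 − (1+r)^(−30) = 0.469146344.
P = 46.7413 / 0.469146344 ≈ 99.63.

£99.63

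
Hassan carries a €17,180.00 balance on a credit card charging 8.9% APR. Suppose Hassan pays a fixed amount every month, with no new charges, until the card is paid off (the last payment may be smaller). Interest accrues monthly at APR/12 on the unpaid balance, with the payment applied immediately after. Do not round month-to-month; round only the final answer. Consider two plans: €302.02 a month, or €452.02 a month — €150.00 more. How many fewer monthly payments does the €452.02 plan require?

30 fewer payments

Monthly rate r = 8.9%/12 = 0.741667% = 0.00741667.
At €302.02/mo: n = ⌈−ln(1 − rB₀/P)/ln(1+r)⌉ = 75 payments (last €48.30); total interest = total paid − €17,180.00 = €5,217.78.
At €452.02/mo: 45 payments (last €367.20); total interest €3,076.08.
Payments saved = 75 − 45 = 30.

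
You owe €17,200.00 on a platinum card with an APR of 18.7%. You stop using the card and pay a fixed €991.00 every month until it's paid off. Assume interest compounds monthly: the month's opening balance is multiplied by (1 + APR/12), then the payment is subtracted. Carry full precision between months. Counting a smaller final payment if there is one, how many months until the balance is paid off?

Monthly rate r = 18.7%/12 = 1.55833% = 0.0155833.
Recurrence: B ← B·(1+r) − €991.00.
Month 1: interest €268.03; balance after payment €16,477.03.
Month 2: interest €256.77; balance after payment €15,742.80.
Closed form: n = −ln(1 − rB₀/P)/ln(1+r) = −ln(0.72953)/ln(1.01558) ≈ 20.394, so the balance reaches zero during payment 21.

21 months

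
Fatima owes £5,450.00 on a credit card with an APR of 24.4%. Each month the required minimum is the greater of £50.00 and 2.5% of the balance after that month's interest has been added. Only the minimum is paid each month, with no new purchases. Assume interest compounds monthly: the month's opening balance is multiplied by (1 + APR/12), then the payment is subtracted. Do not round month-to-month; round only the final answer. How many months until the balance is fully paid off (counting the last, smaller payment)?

277 months

Monthly rate r = 24.4%/12 = 2.03333% = 0.0203333.
While 2.5% of the post-interest balance exceeds £50.00, each month B ← (B·(1+r))·(1 − 0.025), i.e. B shrinks by the factor (1+r)·0.975 = 0.99482.
This holds for months 1–198. Entering month 199 the balance is £1,950.93; 2.5% of the post-interest balance is now below £50.00, so the flat £50.00 minimum applies from here.
From month 199 a fixed £50.00 at rate r clears £1,950.93 in 79 more payments. Total: 198 + 79 = 277 months.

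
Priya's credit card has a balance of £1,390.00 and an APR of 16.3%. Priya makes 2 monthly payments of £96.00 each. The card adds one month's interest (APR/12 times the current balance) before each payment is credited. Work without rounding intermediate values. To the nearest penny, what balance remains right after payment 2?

£1,234.71

Monthly rate r = 16.3%/12 = 1.35833% = 0.0135833.
Each month: B ← B·(1+r) − £96.00.
Month 1: interest £18.88; balance after payment £1,312.88.
Month 2: interest £17.83; balance after payment £1,234.71.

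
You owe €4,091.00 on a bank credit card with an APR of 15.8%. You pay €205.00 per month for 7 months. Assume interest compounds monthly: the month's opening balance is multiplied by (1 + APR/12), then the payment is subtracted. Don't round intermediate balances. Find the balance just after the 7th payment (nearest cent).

Monthly rate r = 15.8%/12 = 1.31667% = 0.0131667.
Each month: B ← B·(1+r) − €205.00.
Month 1: interest €53.86; balance after payment €3,939.86.
Month 2: interest €51.87; balance after payment €3,786.74.
Month 3: interest €49.86; balance after payment €3,631.60.
Month 4: interest €47.82; balance after payment €3,474.41.
Month 5: interest €45.75; balance after payment €3,315.16.
Month 6: interest €43.65; balance after payment €3,153.81.
Month 7: interest €41.53; balance after payment €2,990.34.

€2,990.34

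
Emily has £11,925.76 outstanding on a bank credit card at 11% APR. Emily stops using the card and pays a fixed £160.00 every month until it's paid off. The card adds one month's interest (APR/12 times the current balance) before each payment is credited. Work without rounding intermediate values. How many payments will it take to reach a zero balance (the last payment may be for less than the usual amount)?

126 months

Monthly rate r = 11%/12 = 0.916667% = 0.00916667.
Recurrence: B ← B·(1+r) − £160.00.
Month 1: interest £109.32; balance after payment £11,875.08.
Month 2: interest £108.85; balance after payment £11,823.93.
Closed form: n = −ln(1 − rB₀/P)/ln(1+r) = −ln(0.31675)/ln(1.00917) ≈ 125.988, so the balance reaches zero during payment 126.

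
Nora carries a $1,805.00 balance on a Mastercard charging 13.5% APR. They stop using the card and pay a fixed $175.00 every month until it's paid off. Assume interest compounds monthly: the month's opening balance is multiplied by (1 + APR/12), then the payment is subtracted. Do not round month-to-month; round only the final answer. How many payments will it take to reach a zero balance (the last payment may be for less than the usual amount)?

Monthly rate r = 13.5%/12 = 1.125% = 0.01125.
Recurrence: B ← B·(1+r) − $175.00.
Month 1: interest $20.31; balance after payment $1,650.31.
Month 2: interest $18.57; balance after payment $1,493.87.
Closed form: n = −ln(1 − rB₀/P)/ln(1+r) = −ln(0.88396)/ln(1.01125) ≈ 11.025, so the balance reaches zero during payment 12.

12 months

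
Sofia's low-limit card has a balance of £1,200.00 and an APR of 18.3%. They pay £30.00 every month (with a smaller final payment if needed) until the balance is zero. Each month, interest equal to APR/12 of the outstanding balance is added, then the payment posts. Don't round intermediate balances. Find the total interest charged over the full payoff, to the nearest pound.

£666

Monthly rate r = 18.3%/12 = 1.525% = 0.01525.
Payoff takes n = ⌈−ln(1 − rB₀/P)/ln(1+r)⌉ = ⌈62.214⌉ = 63 payments; the last is £6.47.
Total paid = 62·£30.00 + £6.47 = £1,866.47.
Total interest = total paid − principal = £1,866.47 − £1,200.00 = £666.47.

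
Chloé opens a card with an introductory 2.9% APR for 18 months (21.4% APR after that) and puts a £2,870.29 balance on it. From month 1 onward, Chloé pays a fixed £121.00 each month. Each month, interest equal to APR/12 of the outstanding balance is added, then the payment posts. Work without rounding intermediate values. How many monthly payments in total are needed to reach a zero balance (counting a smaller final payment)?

Promo months 1–18 at r₀ = 2.9%/12 = 0.00241667; months 19+ at r₁ = 21.4%/12 = 0.0178333.
After month 18: iterate B ← B·(1+r₀) − £121.00 for 18 months → £774.42.
Then at r₁ with £121.00/mo: n₂ = −ln(1 − r₁·B/P)/ln(1+r₁) ≈ 6.86 → 7 more payments.

25 payments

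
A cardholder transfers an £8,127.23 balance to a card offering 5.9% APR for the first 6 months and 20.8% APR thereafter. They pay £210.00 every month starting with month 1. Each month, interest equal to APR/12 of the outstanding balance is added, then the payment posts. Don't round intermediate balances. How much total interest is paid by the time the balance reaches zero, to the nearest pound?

Promo months 1–6 at r₀ = 5.9%/12 = 0.00491667; months 7+ at r₁ = 20.8%/12 = 0.0173333.
After month 6: iterate B ← B·(1+r₀) − £210.00 for 6 months → £7,094.36.
Then at r₁ with £210.00/mo: n₂ = −ln(1 − r₁·B/P)/ln(1+r₁) ≈ 51.26 → 52 more payments.
Total paid = 57·£210.00 + £54.31 = £12,024.31; interest = £12,024.31 − £8,127.23 = £3,897.08.

£3,897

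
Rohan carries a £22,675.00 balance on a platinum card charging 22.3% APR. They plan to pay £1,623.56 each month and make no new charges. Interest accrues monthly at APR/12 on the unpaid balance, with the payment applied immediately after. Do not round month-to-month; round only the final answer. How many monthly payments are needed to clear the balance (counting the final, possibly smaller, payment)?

17 payments

Monthly rate r = 22.3%/12 = 1.85833% = 0.0185833.
Recurrence: B ← B·(1+r) − £1,623.56.
Month 1: interest £421.38; balance after payment £21,472.82.
Month 2: interest £399.04; balance after payment £20,248.29.
Closed form: n = −ln(1 − rB₀/P)/ln(1+r) = −ln(0.74046)/ln(1.01858) ≈ 16.319, so the balance reaches zero during payment 17.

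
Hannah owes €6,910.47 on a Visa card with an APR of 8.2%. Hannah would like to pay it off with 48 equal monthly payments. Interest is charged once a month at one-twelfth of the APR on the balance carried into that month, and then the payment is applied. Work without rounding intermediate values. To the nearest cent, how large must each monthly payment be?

€169.35

Monthly rate r = 8.2%/12 = 0.683333% = 0.00683333.
Level-payment amortization: P = B₀·r / (1 − (1+r)^(−n)) = 6910.47·0.00683333 / (1 − 1.00683^(−48)).
Denominator 1 − (1+r)^(−48) = 0.278832904.
P = 47.2215 / 0.278832904 ≈ 169.35.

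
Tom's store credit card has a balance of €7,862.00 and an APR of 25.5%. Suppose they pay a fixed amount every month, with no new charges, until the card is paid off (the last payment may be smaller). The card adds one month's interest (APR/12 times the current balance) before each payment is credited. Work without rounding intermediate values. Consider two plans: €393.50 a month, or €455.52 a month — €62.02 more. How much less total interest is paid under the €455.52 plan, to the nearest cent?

Monthly rate r = 25.5%/12 = 2.125% = 0.02125.
At €393.50/mo: n = ⌈−ln(1 − rB₀/P)/ln(1+r)⌉ = 27 payments (last €111.67); total interest = total paid − €7,862.00 = €2,480.67.
At €455.52/mo: 22 payments (last €333.14); total interest €2,037.06.
Interest saved = €2,480.67 − €2,037.06 = €443.61.

€443.61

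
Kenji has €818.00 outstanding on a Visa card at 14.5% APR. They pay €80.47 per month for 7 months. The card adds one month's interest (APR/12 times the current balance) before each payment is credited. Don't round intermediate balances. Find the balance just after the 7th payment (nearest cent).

Monthly rate r = 14.5%/12 = 1.20833% = 0.0120833.
Each month: B ← B·(1+r) − €80.47.
Month 1: interest €9.88; balance after payment €747.41.
Month 2: interest €9.03; balance after payment €675.98.
Month 3: interest €8.17; balance after payment €603.67.
Month 4: interest €7.29; balance after payment €530.50.
Month 5: interest €6.41; balance after payment €456.44.
Month 6: interest €5.52; balance after payment €381.48.
Month 7: interest €4.61; balance after payment €305.62.

€305.62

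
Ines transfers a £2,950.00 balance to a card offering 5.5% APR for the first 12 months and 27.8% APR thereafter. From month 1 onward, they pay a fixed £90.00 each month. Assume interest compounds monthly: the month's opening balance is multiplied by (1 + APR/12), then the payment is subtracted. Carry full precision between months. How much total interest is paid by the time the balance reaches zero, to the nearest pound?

Promo months 1–12 at r₀ = 5.5%/12 = 0.00458333; months 13+ at r₁ = 27.8%/12 = 0.0231667.
After month 12: iterate B ← B·(1+r₀) − £90.00 for 12 months → £2,008.76.
Then at r₁ with £90.00/mo: n₂ = −ln(1 − r₁·B/P)/ln(1+r₁) ≈ 31.78 → 32 more payments.
Total paid = 43·£90.00 + £70.55 = £3,940.55; interest = £3,940.55 − £2,950.00 = £990.55.

£991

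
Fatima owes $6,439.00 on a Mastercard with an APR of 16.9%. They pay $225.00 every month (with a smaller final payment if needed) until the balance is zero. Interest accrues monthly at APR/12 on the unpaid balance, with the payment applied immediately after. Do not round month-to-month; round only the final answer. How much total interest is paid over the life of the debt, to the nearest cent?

$1,861.16

Monthly rate r = 16.9%/12 = 1.40833% = 0.0140833.
Payoff takes n = ⌈−ln(1 − rB₀/P)/ln(1+r)⌉ = ⌈36.889⌉ = 37 payments; the last is $200.16.
Total paid = 36·$225.00 + $200.16 = $8,300.16.
Total interest = total paid − principal = $8,300.16 − $6,439.00 = $1,861.16.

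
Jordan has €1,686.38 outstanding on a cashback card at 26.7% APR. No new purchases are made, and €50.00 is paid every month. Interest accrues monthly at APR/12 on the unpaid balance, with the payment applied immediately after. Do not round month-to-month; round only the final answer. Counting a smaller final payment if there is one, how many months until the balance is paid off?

64 payments

Monthly rate r = 26.7%/12 = 2.225% = 0.02225.
Recurrence: B ← B·(1+r) − €50.00.
Month 1: interest €37.52; balance after payment €1,673.90.
Month 2: interest €37.24; balance after payment €1,661.15.
Closed form: n = −ln(1 − rB₀/P)/ln(1+r) = −ln(0.24956)/ln(1.02225) ≈ 63.076, so the balance reaches zero during payment 64.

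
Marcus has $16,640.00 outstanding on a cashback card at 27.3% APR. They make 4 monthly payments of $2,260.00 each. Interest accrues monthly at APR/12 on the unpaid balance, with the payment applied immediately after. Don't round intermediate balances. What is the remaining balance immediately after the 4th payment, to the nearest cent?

$8,853.51

Monthly rate r = 27.3%/12 = 2.275% = 0.02275.
Each month: B ← B·(1+r) − $2,260.00.
Month 1: interest $378.56; balance after payment $14,758.56.
Month 2: interest $335.76; balance after payment $12,834.32.
Month 3: interest $291.98; balance after payment $10,866.30.
Month 4: interest $247.21; balance after payment $8,853.51.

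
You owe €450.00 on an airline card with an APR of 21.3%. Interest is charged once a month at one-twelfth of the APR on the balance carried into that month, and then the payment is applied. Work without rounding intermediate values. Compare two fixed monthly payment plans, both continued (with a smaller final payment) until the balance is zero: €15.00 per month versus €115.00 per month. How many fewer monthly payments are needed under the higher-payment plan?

Monthly rate r = 21.3%/12 = 1.775% = 0.01775.
At €15.00/mo: n = ⌈−ln(1 − rB₀/P)/ln(1+r)⌉ = 44 payments (last €3.26); total interest = total paid − €450.00 = €198.26.
At €115.00/mo: 5 payments (last €10.60); total interest €20.60.
Payments saved = 44 − 5 = 39.

39 fewer payments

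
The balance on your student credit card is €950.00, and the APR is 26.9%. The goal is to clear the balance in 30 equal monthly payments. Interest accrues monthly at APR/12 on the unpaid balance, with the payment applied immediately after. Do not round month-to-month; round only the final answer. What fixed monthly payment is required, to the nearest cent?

Monthly rate r = 26.9%/12 = 2.24167% = 0.0224167.
Level-payment amortization: P = B₀·r / (1 − (1+r)^(−n)) = 950.00·0.0224167 / (1 − 1.02242^(−30)).
Denominator 1 − (1+r)^(−30) = 0.485764106.
P = 21.2958 / 0.485764106 ≈ 43.84.

€43.84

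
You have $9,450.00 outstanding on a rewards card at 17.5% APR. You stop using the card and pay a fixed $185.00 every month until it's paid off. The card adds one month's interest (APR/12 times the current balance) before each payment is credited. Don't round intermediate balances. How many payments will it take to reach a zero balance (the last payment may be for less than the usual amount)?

Monthly rate r = 17.5%/12 = 1.45833% = 0.0145833.
Recurrence: B ← B·(1+r) − $185.00.
Month 1: interest $137.81; balance after payment $9,402.81.
Month 2: interest $137.12; balance after payment $9,354.94.
Closed form: n = −ln(1 − rB₀/P)/ln(1+r) = −ln(0.25507)/ln(1.01458) ≈ 94.366, so the balance reaches zero during payment 95.

95 payments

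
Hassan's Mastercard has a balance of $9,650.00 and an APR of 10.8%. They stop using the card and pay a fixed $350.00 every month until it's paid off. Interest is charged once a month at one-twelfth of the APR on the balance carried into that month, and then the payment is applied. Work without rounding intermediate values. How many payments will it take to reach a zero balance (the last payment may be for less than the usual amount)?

Monthly rate r = 10.8%/12 = 0.9% = 0.009.
Recurrence: B ← B·(1+r) − $350.00.
Month 1: interest $86.85; balance after payment $9,386.85.
Month 2: interest $84.48; balance after payment $9,121.33.
Closed form: n = −ln(1 − rB₀/P)/ln(1+r) = −ln(0.75186)/ln(1.009) ≈ 31.832, so the balance reaches zero during payment 32.

32 months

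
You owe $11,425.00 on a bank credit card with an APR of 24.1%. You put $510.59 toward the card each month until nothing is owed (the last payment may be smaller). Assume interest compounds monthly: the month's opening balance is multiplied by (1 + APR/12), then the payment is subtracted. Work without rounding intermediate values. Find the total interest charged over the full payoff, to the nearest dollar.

Monthly rate r = 24.1%/12 = 2.00833% = 0.0200833.
Payoff takes n = ⌈−ln(1 − rB₀/P)/ln(1+r)⌉ = ⌈30.010⌉ = 31 payments; the last is $4.98.
Total paid = 30·$510.59 + $4.98 = $15,322.68.
Total interest = total paid − principal = $15,322.68 − $11,425.00 = $3,897.68.

$3,898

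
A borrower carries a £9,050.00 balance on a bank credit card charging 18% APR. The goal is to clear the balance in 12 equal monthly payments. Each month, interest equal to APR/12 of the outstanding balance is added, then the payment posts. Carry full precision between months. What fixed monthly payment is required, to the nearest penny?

Monthly rate r = 18%/12 = 1.5% = 0.015.
Level-payment amortization: P = B₀·r / (1 − (1+r)^(−n)) = 9050.00·0.015 / (1 − 1.015^(−12)).
Denominator 1 − (1+r)^(−12) = 0.163612578.
P = 135.75 / 0.163612578 ≈ 829.70.

£829.70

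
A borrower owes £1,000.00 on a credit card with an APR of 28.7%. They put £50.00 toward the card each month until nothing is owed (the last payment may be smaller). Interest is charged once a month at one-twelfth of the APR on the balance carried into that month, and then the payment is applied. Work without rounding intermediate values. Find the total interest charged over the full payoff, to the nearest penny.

£376.75

Monthly rate r = 28.7%/12 = 2.39167% = 0.0239167.
Payoff takes n = ⌈−ln(1 − rB₀/P)/ln(1+r)⌉ = ⌈27.532⌉ = 28 payments; the last is £26.75.
Total paid = 27·£50.00 + £26.75 = £1,376.75.
Total interest = total paid − principal = £1,376.75 − £1,000.00 = £376.75.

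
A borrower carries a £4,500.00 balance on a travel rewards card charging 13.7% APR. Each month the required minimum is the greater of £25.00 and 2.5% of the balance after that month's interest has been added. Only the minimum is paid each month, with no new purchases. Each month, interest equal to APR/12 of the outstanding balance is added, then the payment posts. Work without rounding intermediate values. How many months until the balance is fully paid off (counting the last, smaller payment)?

Monthly rate r = 13.7%/12 = 1.14167% = 0.0114167.
While 2.5% of the post-interest balance exceeds £25.00, each month B ← (B·(1+r))·(1 − 0.025), i.e. B shrinks by the factor (1+r)·0.975 = 0.98613.
This holds for months 1–109. Entering month 110 the balance is £981.97; 2.5% of the post-interest balance is now below £25.00, so the flat £25.00 minimum applies from here.
From month 110 a fixed £25.00 at rate r clears £981.97 in 53 more payments. Total: 109 + 53 = 162 months.

162 months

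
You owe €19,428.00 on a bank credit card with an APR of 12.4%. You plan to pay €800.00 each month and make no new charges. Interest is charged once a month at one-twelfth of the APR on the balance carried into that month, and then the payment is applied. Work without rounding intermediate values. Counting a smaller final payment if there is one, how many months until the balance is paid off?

29 months

Monthly rate r = 12.4%/12 = 1.03333% = 0.0103333.
Recurrence: B ← B·(1+r) − €800.00.
Month 1: interest €200.76; balance after payment €18,828.76.
Month 2: interest €194.56; balance after payment €18,223.32.
Closed form: n = −ln(1 − rB₀/P)/ln(1+r) = −ln(0.74906)/ln(1.01033) ≈ 28.106, so the balance reaches zero during payment 29.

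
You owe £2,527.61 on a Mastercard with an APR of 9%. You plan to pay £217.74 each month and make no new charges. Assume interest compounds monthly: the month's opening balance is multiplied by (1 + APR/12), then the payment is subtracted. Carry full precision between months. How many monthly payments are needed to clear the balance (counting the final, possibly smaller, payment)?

13 months

Monthly rate r = 9%/12 = 0.75% = 0.0075.
Recurrence: B ← B·(1+r) − £217.74.
Month 1: interest £18.96; balance after payment £2,328.83.
Month 2: interest £17.47; balance after payment £2,128.55.
Closed form: n = −ln(1 − rB₀/P)/ln(1+r) = −ln(0.91294)/ln(1.0075) ≈ 12.191, so the balance reaches zero during payment 13.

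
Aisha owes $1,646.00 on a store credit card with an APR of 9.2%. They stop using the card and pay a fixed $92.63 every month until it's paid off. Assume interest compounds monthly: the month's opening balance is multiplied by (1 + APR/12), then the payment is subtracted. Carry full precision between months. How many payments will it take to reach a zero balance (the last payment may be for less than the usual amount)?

Monthly rate r = 9.2%/12 = 0.766667% = 0.00766667.
Recurrence: B ← B·(1+r) − $92.63.
Month 1: interest $12.62; balance after payment $1,565.99.
Month 2: interest $12.01; balance after payment $1,485.37.
Closed form: n = −ln(1 − rB₀/P)/ln(1+r) = −ln(0.86377)/ln(1.00767) ≈ 19.176, so the balance reaches zero during payment 20.

20 months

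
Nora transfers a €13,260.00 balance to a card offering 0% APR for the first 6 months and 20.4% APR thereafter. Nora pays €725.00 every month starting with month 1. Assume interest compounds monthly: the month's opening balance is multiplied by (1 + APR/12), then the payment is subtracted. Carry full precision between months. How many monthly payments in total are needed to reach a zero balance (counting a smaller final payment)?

20 months

Promo months 1–6 at r₀ = 0%/12 = 0; months 7+ at r₁ = 20.4%/12 = 0.017.
After month 6 (no interest yet): B = €13,260.00 − 6·€725.00 = €8,910.00.
Then at r₁ with €725.00/mo: n₂ = −ln(1 − r₁·B/P)/ln(1+r₁) ≈ 13.90 → 14 more payments.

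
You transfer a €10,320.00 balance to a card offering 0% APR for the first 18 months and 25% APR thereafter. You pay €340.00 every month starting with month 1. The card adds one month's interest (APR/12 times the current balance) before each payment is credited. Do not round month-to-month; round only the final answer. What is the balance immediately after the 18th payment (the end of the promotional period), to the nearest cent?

€4,200.00

Promo months 1–18 at r₀ = 0%/12 = 0; months 19+ at r₁ = 25%/12 = 0.0208333.
After month 18 (no interest yet): B = €10,320.00 − 18·€340.00 = €4,200.00.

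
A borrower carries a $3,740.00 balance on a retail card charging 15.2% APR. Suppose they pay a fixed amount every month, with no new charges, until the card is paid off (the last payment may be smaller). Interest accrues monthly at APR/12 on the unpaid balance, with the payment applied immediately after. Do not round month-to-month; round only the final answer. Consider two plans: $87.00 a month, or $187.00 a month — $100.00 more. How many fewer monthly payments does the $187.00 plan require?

Monthly rate r = 15.2%/12 = 1.26667% = 0.0126667.
At $87.00/mo: n = ⌈−ln(1 − rB₀/P)/ln(1+r)⌉ = 63 payments (last $41.64); total interest = total paid − $3,740.00 = $1,695.64.
At $187.00/mo: 24 payments (last $39.31); total interest $600.31.
Payments saved = 63 − 24 = 39.

39 fewer payments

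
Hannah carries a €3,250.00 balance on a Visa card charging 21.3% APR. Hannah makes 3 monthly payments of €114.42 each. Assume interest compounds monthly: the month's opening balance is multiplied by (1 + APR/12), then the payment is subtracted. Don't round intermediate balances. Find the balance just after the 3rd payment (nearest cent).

€3,076.76

Monthly rate r = 21.3%/12 = 1.775% = 0.01775.
Each month: B ← B·(1+r) − €114.42.
Month 1: interest €57.69; balance after payment €3,193.27.
Month 2: interest €56.68; balance after payment €3,135.53.
Month 3: interest €55.66; balance after payment €3,076.76.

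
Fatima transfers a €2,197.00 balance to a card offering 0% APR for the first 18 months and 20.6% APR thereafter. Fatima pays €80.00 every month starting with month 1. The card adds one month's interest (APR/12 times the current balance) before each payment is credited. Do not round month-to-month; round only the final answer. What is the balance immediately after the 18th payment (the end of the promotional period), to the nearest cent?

€757.00

Promo months 1–18 at r₀ = 0%/12 = 0; months 19+ at r₁ = 20.6%/12 = 0.0171667.
After month 18 (no interest yet): B = €2,197.00 − 18·€80.00 = €757.00.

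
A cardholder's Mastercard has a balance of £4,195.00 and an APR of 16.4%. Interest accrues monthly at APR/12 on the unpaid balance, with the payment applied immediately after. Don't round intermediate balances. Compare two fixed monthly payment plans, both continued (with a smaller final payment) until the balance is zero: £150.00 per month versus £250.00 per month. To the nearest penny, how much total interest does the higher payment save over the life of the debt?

£524.42

Monthly rate r = 16.4%/12 = 1.36667% = 0.0136667.
At £150.00/mo: n = ⌈−ln(1 − rB₀/P)/ln(1+r)⌉ = 36 payments (last £72.24); total interest = total paid − £4,195.00 = £1,127.24.
At £250.00/mo: 20 payments (last £47.82); total interest £602.82.
Interest saved = £1,127.24 − £602.82 = £524.42.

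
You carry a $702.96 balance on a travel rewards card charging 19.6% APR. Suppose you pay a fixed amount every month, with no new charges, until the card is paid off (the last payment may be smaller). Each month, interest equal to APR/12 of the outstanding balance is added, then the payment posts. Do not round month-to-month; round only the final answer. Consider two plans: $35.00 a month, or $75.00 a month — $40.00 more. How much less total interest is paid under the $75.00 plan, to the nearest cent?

$89.63

Monthly rate r = 19.6%/12 = 1.63333% = 0.0163333.
At $35.00/mo: n = ⌈−ln(1 − rB₀/P)/ln(1+r)⌉ = 25 payments (last $18.94); total interest = total paid − $702.96 = $155.98.
At $75.00/mo: 11 payments (last $19.31); total interest $66.35.
Interest saved = $155.98 − $66.35 = $89.63.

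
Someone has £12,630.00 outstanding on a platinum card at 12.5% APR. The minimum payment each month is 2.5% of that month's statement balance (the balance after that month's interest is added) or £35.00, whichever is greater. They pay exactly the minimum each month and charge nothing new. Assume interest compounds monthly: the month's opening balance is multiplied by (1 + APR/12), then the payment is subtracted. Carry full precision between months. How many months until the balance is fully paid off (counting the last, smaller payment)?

Monthly rate r = 12.5%/12 = 1.04167% = 0.0104167.
While 2.5% of the post-interest balance exceeds £35.00, each month B ← (B·(1+r))·(1 − 0.025), i.e. B shrinks by the factor (1+r)·0.975 = 0.98516.
This holds for months 1–148. Entering month 149 the balance is £1,380.89; 2.5% of the post-interest balance is now below £35.00, so the flat £35.00 minimum applies from here.
From month 149 a fixed £35.00 at rate r clears £1,380.89 in 52 more payments. Total: 148 + 52 = 200 months.

200 months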